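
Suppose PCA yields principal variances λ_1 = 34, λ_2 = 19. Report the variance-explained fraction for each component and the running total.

Step 1 — total variance = trace(Sigma) = Σ λ_i = 34 + 19 = 53.

Step 2 — fraction explained by component i = λ_i / Σ λ:
  PC1: 34/53 = 0.6415
  PC2: 19/53 = 0.3585

Step 3 — cumulative fraction after k components = (λ_1 + ... + λ_k) / Σ λ:
  k = 1: 34/53 = 0.6415
  k = 2: (34 + 19)/53 = 53/53 = 1

Summary (fraction, with percent):

explained: PC1 0.6415 (64.15%), PC2 0.3585 (35.85%);  cumulative: 0.6415, 1


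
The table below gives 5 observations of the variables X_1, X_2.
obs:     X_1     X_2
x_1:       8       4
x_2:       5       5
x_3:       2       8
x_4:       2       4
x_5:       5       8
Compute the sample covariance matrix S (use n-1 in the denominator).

Step 1 — column means:
  mean(X_1) = (8 + 5 + 2 + 2 + 5) / 5 = 22/5 = 4.4
  mean(X_2) = (4 + 5 + 8 + 4 + 8) / 5 = 29/5 = 5.8

Step 2 — sample covariance S[i,j] = (1/(n-1)) · Σ_k (x_{k,i} - mean_i) · (x_{k,j} - mean_j), with n-1 = 4.
  S[X_1,X_1] = ((3.6)·(3.6) + (0.6)·(0.6) + (-2.4)·(-2.4) + (-2.4)·(-2.4) + (0.6)·(0.6)) / 4 = 25.2/4 = 6.3
  S[X_1,X_2] = ((3.6)·(-1.8) + (0.6)·(-0.8) + (-2.4)·(2.2) + (-2.4)·(-1.8) + (0.6)·(2.2)) / 4 = -6.6/4 = -1.65
  S[X_2,X_2] = ((-1.8)·(-1.8) + (-0.8)·(-0.8) + (2.2)·(2.2) + (-1.8)·(-1.8) + (2.2)·(2.2)) / 4 = 16.8/4 = 4.2

S is symmetric (S[j,i] = S[i,j]). Assembling:

S = [[6.3, -1.65],
 [-1.65, 4.2]]


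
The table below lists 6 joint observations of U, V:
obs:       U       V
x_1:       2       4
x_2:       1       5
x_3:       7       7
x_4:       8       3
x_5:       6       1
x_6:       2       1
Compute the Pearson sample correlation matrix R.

Step 1 — column means:
  mean(U) = (2 + 1 + 7 + 8 + 6 + 2) / 6 = 26/6 = 4.3333
  mean(V) = (4 + 5 + 7 + 3 + 1 + 1) / 6 = 21/6 = 3.5

Step 2 — sample variances and covariances s[i,j] = (1/(n-1)) · Σ_k (x_{k,i} - mean_i) · (x_{k,j} - mean_j), with n-1 = 5:
  s[U,U] = ((-2.3333)·(-2.3333) + (-3.3333)·(-3.3333) + (2.6667)·(2.6667) + (3.6667)·(3.6667) + (1.6667)·(1.6667) + (-2.3333)·(-2.3333)) / 5 = 45.3333/5 = 9.0667
  s[U,V] = ((-2.3333)·(0.5) + (-3.3333)·(1.5) + (2.6667)·(3.5) + (3.6667)·(-0.5) + (1.6667)·(-2.5) + (-2.3333)·(-2.5)) / 5 = 3/5 = 0.6
  s[V,V] = ((0.5)·(0.5) + (1.5)·(1.5) + (3.5)·(3.5) + (-0.5)·(-0.5) + (-2.5)·(-2.5) + (-2.5)·(-2.5)) / 5 = 27.5/5 = 5.5
  Sample standard deviations s_i = √(s[i,i]):
  s(U) = √(9.0667) = 3.0111
  s(V) = √(5.5) = 2.3452

Step 3 — r_{ij} = s_{ij} / (s_i · s_j):
  r[U,U] = 1 (diagonal).
  r[U,V] = 0.6 / (3.0111 · 2.3452) = 0.6 / 7.0616 = 0.085
  r[V,V] = 1 (diagonal).

R is symmetric with unit diagonal. Assembling:

R = [[1, 0.085],
 [0.085, 1]]


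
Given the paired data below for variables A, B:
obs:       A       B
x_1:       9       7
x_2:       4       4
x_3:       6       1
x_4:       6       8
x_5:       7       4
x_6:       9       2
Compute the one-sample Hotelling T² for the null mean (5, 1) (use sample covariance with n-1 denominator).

Step 1 — sample mean vector:
  mean(A) = (9 + 4 + 6 + 6 + 7 + 9) / 6 = 41/6 = 6.8333
  mean(B) = (7 + 4 + 1 + 8 + 4 + 2) / 6 = 26/6 = 4.3333
  x̄ = (6.8333, 4.3333),  deviation x̄ - mu_0 = (6.8333, 4.3333) - (5, 1) = (1.8333, 3.3333).

Step 2 — sample covariance matrix, S[i,j] = (1/(n-1)) · Σ_k (x_{k,i} - mean_i) · (x_{k,j} - mean_j), divisor n-1 = 5:
  S[A,A] = ((2.1667)·(2.1667) + (-2.8333)·(-2.8333) + (-0.8333)·(-0.8333) + (-0.8333)·(-0.8333) + (0.1667)·(0.1667) + (2.1667)·(2.1667)) / 5 = 18.8333/5 = 3.7667
  S[A,B] = ((2.1667)·(2.6667) + (-2.8333)·(-0.3333) + (-0.8333)·(-3.3333) + (-0.8333)·(3.6667) + (0.1667)·(-0.3333) + (2.1667)·(-2.3333)) / 5 = 1.3333/5 = 0.2667
  S[B,B] = ((2.6667)·(2.6667) + (-0.3333)·(-0.3333) + (-3.3333)·(-3.3333) + (3.6667)·(3.6667) + (-0.3333)·(-0.3333) + (-2.3333)·(-2.3333)) / 5 = 37.3333/5 = 7.4667
  S = [[3.7667, 0.2667],
 [0.2667, 7.4667]].

Step 3 — invert S. det(S) = 3.7667·7.4667 - (0.2667)² = 28.0533.
  S^{-1} = (1/det) · [[d, -b], [-b, a]] = [[0.2662, -0.0095],
 [-0.0095, 0.1343]].

Step 4 — quadratic form (x̄ - mu_0)^T · S^{-1} · (x̄ - mu_0):
  S^{-1} · (x̄ - mu_0) = (0.4563, 0.4301),
  (x̄ - mu_0)^T · [...] = (1.8333)·(0.4563) + (3.3333)·(0.4301) = 2.2703.

Step 5 — scale by n: T² = 6 · 2.2703 = 13.6217.

T² ≈ 13.6217


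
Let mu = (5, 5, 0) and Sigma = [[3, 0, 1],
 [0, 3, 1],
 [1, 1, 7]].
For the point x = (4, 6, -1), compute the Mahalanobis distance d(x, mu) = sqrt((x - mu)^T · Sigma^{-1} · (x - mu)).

Step 1 — centre the observation: (x - mu) = (-1, 1, -1).

Step 2 — invert Sigma (cofactor / det for 3×3, or solve directly):
  Sigma^{-1} = [[0.3509, 0.0175, -0.0526],
 [0.0175, 0.3509, -0.0526],
 [-0.0526, -0.0526, 0.1579]].

Step 3 — form the quadratic (x - mu)^T · Sigma^{-1} · (x - mu):
  Sigma^{-1} · (x - mu) = (-0.2807, 0.386, -0.1579).
  (x - mu)^T · [Sigma^{-1} · (x - mu)] = (-1)·(-0.2807) + (1)·(0.386) + (-1)·(-0.1579) = 0.8246.

Step 4 — take square root: d = √(0.8246) ≈ 0.9081.

d(x, mu) = √(0.8246) ≈ 0.9081


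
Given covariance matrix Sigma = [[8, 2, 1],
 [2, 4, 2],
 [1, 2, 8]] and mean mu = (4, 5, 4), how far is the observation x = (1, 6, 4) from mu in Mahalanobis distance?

Step 1 — centre the observation: (x - mu) = (-3, 1, 0).

Step 2 — invert Sigma (cofactor / det for 3×3, or solve directly):
  Sigma^{-1} = [[0.1429, -0.0714, 0],
 [-0.0714, 0.3214, -0.0714],
 [0, -0.0714, 0.1429]].

Step 3 — form the quadratic (x - mu)^T · Sigma^{-1} · (x - mu):
  Sigma^{-1} · (x - mu) = (-0.5, 0.5357, -0.0714).
  (x - mu)^T · [Sigma^{-1} · (x - mu)] = (-3)·(-0.5) + (1)·(0.5357) + (0)·(-0.0714) = 2.0357.

Step 4 — take square root: d = √(2.0357) ≈ 1.4268.

d(x, mu) = √(2.0357) ≈ 1.4268


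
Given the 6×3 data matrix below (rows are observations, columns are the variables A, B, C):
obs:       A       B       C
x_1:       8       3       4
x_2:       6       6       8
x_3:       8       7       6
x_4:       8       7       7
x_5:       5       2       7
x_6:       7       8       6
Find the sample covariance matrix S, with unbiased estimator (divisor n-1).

Step 1 — column means:
  mean(A) = (8 + 6 + 8 + 8 + 5 + 7) / 6 = 42/6 = 7
  mean(B) = (3 + 6 + 7 + 7 + 2 + 8) / 6 = 33/6 = 5.5
  mean(C) = (4 + 8 + 6 + 7 + 7 + 6) / 6 = 38/6 = 6.3333

Step 2 — sample covariance S[i,j] = (1/(n-1)) · Σ_k (x_{k,i} - mean_i) · (x_{k,j} - mean_j), with n-1 = 5.
  S[A,A] = ((1)·(1) + (-1)·(-1) + (1)·(1) + (1)·(1) + (-2)·(-2) + (0)·(0)) / 5 = 8/5 = 1.6
  S[A,B] = ((1)·(-2.5) + (-1)·(0.5) + (1)·(1.5) + (1)·(1.5) + (-2)·(-3.5) + (0)·(2.5)) / 5 = 7/5 = 1.4
  S[A,C] = ((1)·(-2.3333) + (-1)·(1.6667) + (1)·(-0.3333) + (1)·(0.6667) + (-2)·(0.6667) + (0)·(-0.3333)) / 5 = -5/5 = -1
  S[B,B] = ((-2.5)·(-2.5) + (0.5)·(0.5) + (1.5)·(1.5) + (1.5)·(1.5) + (-3.5)·(-3.5) + (2.5)·(2.5)) / 5 = 29.5/5 = 5.9
  S[B,C] = ((-2.5)·(-2.3333) + (0.5)·(1.6667) + (1.5)·(-0.3333) + (1.5)·(0.6667) + (-3.5)·(0.6667) + (2.5)·(-0.3333)) / 5 = 4/5 = 0.8
  S[C,C] = ((-2.3333)·(-2.3333) + (1.6667)·(1.6667) + (-0.3333)·(-0.3333) + (0.6667)·(0.6667) + (0.6667)·(0.6667) + (-0.3333)·(-0.3333)) / 5 = 9.3333/5 = 1.8667

S is symmetric (S[j,i] = S[i,j]). Assembling:

S = [[1.6, 1.4, -1],
 [1.4, 5.9, 0.8],
 [-1, 0.8, 1.8667]]


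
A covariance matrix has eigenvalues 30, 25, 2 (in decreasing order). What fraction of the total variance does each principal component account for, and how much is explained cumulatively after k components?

Step 1 — total variance = trace(Sigma) = Σ λ_i = 30 + 25 + 2 = 57.

Step 2 — fraction explained by component i = λ_i / Σ λ:
  PC1: 30/57 = 0.5263
  PC2: 25/57 = 0.4386
  PC3: 2/57 = 0.0351

Step 3 — cumulative fraction after k components = (λ_1 + ... + λ_k) / Σ λ:
  k = 1: 30/57 = 0.5263
  k = 2: (30 + 25)/57 = 55/57 = 0.9649
  k = 3: (30 + 25 + 2)/57 = 57/57 = 1

Summary (fraction, with percent):

explained: PC1 0.5263 (52.63%), PC2 0.4386 (43.86%), PC3 0.0351 (3.51%);  cumulative: 0.5263, 0.9649, 1


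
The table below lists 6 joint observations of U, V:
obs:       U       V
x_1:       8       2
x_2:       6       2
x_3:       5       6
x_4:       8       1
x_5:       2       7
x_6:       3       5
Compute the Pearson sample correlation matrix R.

Step 1 — column means:
  mean(U) = (8 + 6 + 5 + 8 + 2 + 3) / 6 = 32/6 = 5.3333
  mean(V) = (2 + 2 + 6 + 1 + 7 + 5) / 6 = 23/6 = 3.8333

Step 2 — sample variances and covariances s[i,j] = (1/(n-1)) · Σ_k (x_{k,i} - mean_i) · (x_{k,j} - mean_j), with n-1 = 5:
  s[U,U] = ((2.6667)·(2.6667) + (0.6667)·(0.6667) + (-0.3333)·(-0.3333) + (2.6667)·(2.6667) + (-3.3333)·(-3.3333) + (-2.3333)·(-2.3333)) / 5 = 31.3333/5 = 6.2667
  s[U,V] = ((2.6667)·(-1.8333) + (0.6667)·(-1.8333) + (-0.3333)·(2.1667) + (2.6667)·(-2.8333) + (-3.3333)·(3.1667) + (-2.3333)·(1.1667)) / 5 = -27.6667/5 = -5.5333
  s[V,V] = ((-1.8333)·(-1.8333) + (-1.8333)·(-1.8333) + (2.1667)·(2.1667) + (-2.8333)·(-2.8333) + (3.1667)·(3.1667) + (1.1667)·(1.1667)) / 5 = 30.8333/5 = 6.1667
  Sample standard deviations s_i = √(s[i,i]):
  s(U) = √(6.2667) = 2.5033
  s(V) = √(6.1667) = 2.4833

Step 3 — r_{ij} = s_{ij} / (s_i · s_j):
  r[U,U] = 1 (diagonal).
  r[U,V] = -5.5333 / (2.5033 · 2.4833) = -5.5333 / 6.2165 = -0.8901
  r[V,V] = 1 (diagonal).

R is symmetric with unit diagonal. Assembling:

R = [[1, -0.8901],
 [-0.8901, 1]]


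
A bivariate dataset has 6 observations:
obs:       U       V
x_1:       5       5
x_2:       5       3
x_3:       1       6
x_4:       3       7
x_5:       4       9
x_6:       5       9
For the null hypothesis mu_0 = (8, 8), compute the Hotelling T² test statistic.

Step 1 — sample mean vector:
  mean(U) = (5 + 5 + 1 + 3 + 4 + 5) / 6 = 23/6 = 3.8333
  mean(V) = (5 + 3 + 6 + 7 + 9 + 9) / 6 = 39/6 = 6.5
  x̄ = (3.8333, 6.5),  deviation x̄ - mu_0 = (3.8333, 6.5) - (8, 8) = (-4.1667, -1.5).

Step 2 — sample covariance matrix, S[i,j] = (1/(n-1)) · Σ_k (x_{k,i} - mean_i) · (x_{k,j} - mean_j), divisor n-1 = 5:
  S[U,U] = ((1.1667)·(1.1667) + (1.1667)·(1.1667) + (-2.8333)·(-2.8333) + (-0.8333)·(-0.8333) + (0.1667)·(0.1667) + (1.1667)·(1.1667)) / 5 = 12.8333/5 = 2.5667
  S[U,V] = ((1.1667)·(-1.5) + (1.1667)·(-3.5) + (-2.8333)·(-0.5) + (-0.8333)·(0.5) + (0.1667)·(2.5) + (1.1667)·(2.5)) / 5 = -1.5/5 = -0.3
  S[V,V] = ((-1.5)·(-1.5) + (-3.5)·(-3.5) + (-0.5)·(-0.5) + (0.5)·(0.5) + (2.5)·(2.5) + (2.5)·(2.5)) / 5 = 27.5/5 = 5.5
  S = [[2.5667, -0.3],
 [-0.3, 5.5]].

Step 3 — invert S. det(S) = 2.5667·5.5 - (-0.3)² = 14.0267.
  S^{-1} = (1/det) · [[d, -b], [-b, a]] = [[0.3921, 0.0214],
 [0.0214, 0.183]].

Step 4 — quadratic form (x̄ - mu_0)^T · S^{-1} · (x̄ - mu_0):
  S^{-1} · (x̄ - mu_0) = (-1.6659, -0.3636),
  (x̄ - mu_0)^T · [...] = (-4.1667)·(-1.6659) + (-1.5)·(-0.3636) = 7.4865.

Step 5 — scale by n: T² = 6 · 7.4865 = 44.9192.

T² ≈ 44.9192


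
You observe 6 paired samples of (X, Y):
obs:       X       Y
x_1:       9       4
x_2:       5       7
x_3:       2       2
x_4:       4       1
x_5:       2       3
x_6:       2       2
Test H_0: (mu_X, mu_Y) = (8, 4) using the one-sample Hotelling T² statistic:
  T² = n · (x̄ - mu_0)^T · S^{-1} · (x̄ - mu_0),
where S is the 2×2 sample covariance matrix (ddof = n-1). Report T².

Step 1 — sample mean vector:
  mean(X) = (9 + 5 + 2 + 4 + 2 + 2) / 6 = 24/6 = 4
  mean(Y) = (4 + 7 + 2 + 1 + 3 + 2) / 6 = 19/6 = 3.1667
  x̄ = (4, 3.1667),  deviation x̄ - mu_0 = (4, 3.1667) - (8, 4) = (-4, -0.8333).

Step 2 — sample covariance matrix, S[i,j] = (1/(n-1)) · Σ_k (x_{k,i} - mean_i) · (x_{k,j} - mean_j), divisor n-1 = 5:
  S[X,X] = ((5)·(5) + (1)·(1) + (-2)·(-2) + (0)·(0) + (-2)·(-2) + (-2)·(-2)) / 5 = 38/5 = 7.6
  S[X,Y] = ((5)·(0.8333) + (1)·(3.8333) + (-2)·(-1.1667) + (0)·(-2.1667) + (-2)·(-0.1667) + (-2)·(-1.1667)) / 5 = 13/5 = 2.6
  S[Y,Y] = ((0.8333)·(0.8333) + (3.8333)·(3.8333) + (-1.1667)·(-1.1667) + (-2.1667)·(-2.1667) + (-0.1667)·(-0.1667) + (-1.1667)·(-1.1667)) / 5 = 22.8333/5 = 4.5667
  S = [[7.6, 2.6],
 [2.6, 4.5667]].

Step 3 — invert S. det(S) = 7.6·4.5667 - (2.6)² = 27.9467.
  S^{-1} = (1/det) · [[d, -b], [-b, a]] = [[0.1634, -0.093],
 [-0.093, 0.2719]].

Step 4 — quadratic form (x̄ - mu_0)^T · S^{-1} · (x̄ - mu_0):
  S^{-1} · (x̄ - mu_0) = (-0.5761, 0.1455),
  (x̄ - mu_0)^T · [...] = (-4)·(-0.5761) + (-0.8333)·(0.1455) = 2.1831.

Step 5 — scale by n: T² = 6 · 2.1831 = 13.0988.

T² ≈ 13.0988


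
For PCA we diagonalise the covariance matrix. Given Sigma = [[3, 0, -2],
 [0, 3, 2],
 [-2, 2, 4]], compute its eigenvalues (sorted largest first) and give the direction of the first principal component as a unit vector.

Step 1 — characteristic polynomial p(λ) = det(λI - Sigma) = λ³ - tr·λ² + c_1·λ - det, where tr = trace, c_1 = sum of the principal 2×2 minors, det = det(Sigma):
  tr = 3 + 3 + 4 = 10,
  c_1 = (3·3 - (0)²) + (3·4 - (-2)²) + (3·4 - (2)²) = 9 + 8 + 8 = 25,
  det = 3·(3·4 - (2)²) - (0)·((0)·4 - (2)·(-2)) + (-2)·((0)·(2) - 3·(-2)) = 3·(8) - (0)·(4) + (-2)·(6) = 12.
  So p(λ) = λ³ - 10λ² + 25λ - 12.
Step 2 — look for an integer root (rational root theorem: any rational root is an integer divisor of 12). Testing λ = 3:
  p(3) = 27 - 90 + 75 - 12 = 0  ✓
  Dividing out (λ - 3): p(λ) = (λ - 3)(λ² - 7λ + 4).
Step 3 — remaining eigenvalues from the quadratic λ² - 7λ + 4 = 0:
  Δ = 7² - 4·4 = 49 - 16 = 33,  λ = (7 ± √33)/2 = (7 ± 5.7446)/2 ≈ 6.3723 or 0.6277.
  Sorted: λ_1 = 6.3723,  λ_2 = 3,  λ_3 = 0.6277  (check: sum = 10 = tr ✓).

Step 4 — unit eigenvector for λ_1 ≈ 6.3723: v spans the null space of (Sigma - λ_1 I), whose rows are
  r_1 = (-3.3723, 0, -2),  r_2 = (0, -3.3723, 2),  r_3 = (-2, 2, -2.3723).
  v is orthogonal to every row, so take v ∝ r_1 × r_2 = ((0)·(2) - (-2)·(-3.3723), (-2)·(0) - (-3.3723)·(2), (-3.3723)·(-3.3723) - (0)·(0)) ≈ (-6.7446, 6.7446, 11.3723).
  Rescale (multiply by -1 so the first nonzero entry is positive): u = (6.7446, -6.7446, -11.3723).
  ||u|| = √((6.7446)² + (-6.7446)² + (-11.3723)²) = √(220.307) ≈ 14.8427,  v_1 = u/||u|| ≈ (0.4544, -0.4544, -0.7662) (||v_1|| = 1).

λ_1 = 6.3723,  λ_2 = 3,  λ_3 = 0.6277;  v_1 ≈ (0.4544, -0.4544, -0.7662)


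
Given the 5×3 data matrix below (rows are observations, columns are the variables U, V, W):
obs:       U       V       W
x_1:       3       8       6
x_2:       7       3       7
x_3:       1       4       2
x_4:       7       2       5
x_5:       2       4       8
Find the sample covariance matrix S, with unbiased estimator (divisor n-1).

Step 1 — column means:
  mean(U) = (3 + 7 + 1 + 7 + 2) / 5 = 20/5 = 4
  mean(V) = (8 + 3 + 4 + 2 + 4) / 5 = 21/5 = 4.2
  mean(W) = (6 + 7 + 2 + 5 + 8) / 5 = 28/5 = 5.6

Step 2 — sample covariance S[i,j] = (1/(n-1)) · Σ_k (x_{k,i} - mean_i) · (x_{k,j} - mean_j), with n-1 = 4.
  S[U,U] = ((-1)·(-1) + (3)·(3) + (-3)·(-3) + (3)·(3) + (-2)·(-2)) / 4 = 32/4 = 8
  S[U,V] = ((-1)·(3.8) + (3)·(-1.2) + (-3)·(-0.2) + (3)·(-2.2) + (-2)·(-0.2)) / 4 = -13/4 = -3.25
  S[U,W] = ((-1)·(0.4) + (3)·(1.4) + (-3)·(-3.6) + (3)·(-0.6) + (-2)·(2.4)) / 4 = 8/4 = 2
  S[V,V] = ((3.8)·(3.8) + (-1.2)·(-1.2) + (-0.2)·(-0.2) + (-2.2)·(-2.2) + (-0.2)·(-0.2)) / 4 = 20.8/4 = 5.2
  S[V,W] = ((3.8)·(0.4) + (-1.2)·(1.4) + (-0.2)·(-3.6) + (-2.2)·(-0.6) + (-0.2)·(2.4)) / 4 = 1.4/4 = 0.35
  S[W,W] = ((0.4)·(0.4) + (1.4)·(1.4) + (-3.6)·(-3.6) + (-0.6)·(-0.6) + (2.4)·(2.4)) / 4 = 21.2/4 = 5.3

S is symmetric (S[j,i] = S[i,j]). Assembling:

S = [[8, -3.25, 2],
 [-3.25, 5.2, 0.35],
 [2, 0.35, 5.3]]


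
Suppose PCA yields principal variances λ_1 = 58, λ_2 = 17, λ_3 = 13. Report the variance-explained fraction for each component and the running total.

Step 1 — total variance = trace(Sigma) = Σ λ_i = 58 + 17 + 13 = 88.

Step 2 — fraction explained by component i = λ_i / Σ λ:
  PC1: 58/88 = 0.6591
  PC2: 17/88 = 0.1932
  PC3: 13/88 = 0.1477

Step 3 — cumulative fraction after k components = (λ_1 + ... + λ_k) / Σ λ:
  k = 1: 58/88 = 0.6591
  k = 2: (58 + 17)/88 = 75/88 = 0.8523
  k = 3: (58 + 17 + 13)/88 = 88/88 = 1

Summary (fraction, with percent):

explained: PC1 0.6591 (65.91%), PC2 0.1932 (19.32%), PC3 0.1477 (14.77%);  cumulative: 0.6591, 0.8523, 1


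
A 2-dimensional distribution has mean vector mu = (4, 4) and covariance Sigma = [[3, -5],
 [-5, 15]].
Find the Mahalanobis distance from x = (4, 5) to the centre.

Step 1 — centre the observation: (x - mu) = (0, 1).

Step 2 — invert Sigma. det(Sigma) = 3·15 - (-5)² = 20.
  Sigma^{-1} = (1/det) · [[d, -b], [-b, a]] = [[0.75, 0.25],
 [0.25, 0.15]].

Step 3 — form the quadratic (x - mu)^T · Sigma^{-1} · (x - mu):
  Sigma^{-1} · (x - mu) = (0.25, 0.15).
  (x - mu)^T · [Sigma^{-1} · (x - mu)] = (0)·(0.25) + (1)·(0.15) = 0.15.

Step 4 — take square root: d = √(0.15) ≈ 0.3873.

d(x, mu) = √(0.15) ≈ 0.3873


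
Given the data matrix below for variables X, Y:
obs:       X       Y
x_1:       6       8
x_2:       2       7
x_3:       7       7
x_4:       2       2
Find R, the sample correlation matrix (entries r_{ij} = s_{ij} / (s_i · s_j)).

Step 1 — column means:
  mean(X) = (6 + 2 + 7 + 2) / 4 = 17/4 = 4.25
  mean(Y) = (8 + 7 + 7 + 2) / 4 = 24/4 = 6

Step 2 — sample variances and covariances s[i,j] = (1/(n-1)) · Σ_k (x_{k,i} - mean_i) · (x_{k,j} - mean_j), with n-1 = 3:
  s[X,X] = ((1.75)·(1.75) + (-2.25)·(-2.25) + (2.75)·(2.75) + (-2.25)·(-2.25)) / 3 = 20.75/3 = 6.9167
  s[X,Y] = ((1.75)·(2) + (-2.25)·(1) + (2.75)·(1) + (-2.25)·(-4)) / 3 = 13/3 = 4.3333
  s[Y,Y] = ((2)·(2) + (1)·(1) + (1)·(1) + (-4)·(-4)) / 3 = 22/3 = 7.3333
  Sample standard deviations s_i = √(s[i,i]):
  s(X) = √(6.9167) = 2.63
  s(Y) = √(7.3333) = 2.708

Step 3 — r_{ij} = s_{ij} / (s_i · s_j):
  r[X,X] = 1 (diagonal).
  r[X,Y] = 4.3333 / (2.63 · 2.708) = 4.3333 / 7.122 = 0.6084
  r[Y,Y] = 1 (diagonal).

R is symmetric with unit diagonal. Assembling:

R = [[1, 0.6084],
 [0.6084, 1]]


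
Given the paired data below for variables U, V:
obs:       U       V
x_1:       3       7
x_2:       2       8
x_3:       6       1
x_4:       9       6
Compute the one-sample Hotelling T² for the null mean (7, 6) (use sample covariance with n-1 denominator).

Step 1 — sample mean vector:
  mean(U) = (3 + 2 + 6 + 9) / 4 = 20/4 = 5
  mean(V) = (7 + 8 + 1 + 6) / 4 = 22/4 = 5.5
  x̄ = (5, 5.5),  deviation x̄ - mu_0 = (5, 5.5) - (7, 6) = (-2, -0.5).

Step 2 — sample covariance matrix, S[i,j] = (1/(n-1)) · Σ_k (x_{k,i} - mean_i) · (x_{k,j} - mean_j), divisor n-1 = 3:
  S[U,U] = ((-2)·(-2) + (-3)·(-3) + (1)·(1) + (4)·(4)) / 3 = 30/3 = 10
  S[U,V] = ((-2)·(1.5) + (-3)·(2.5) + (1)·(-4.5) + (4)·(0.5)) / 3 = -13/3 = -4.3333
  S[V,V] = ((1.5)·(1.5) + (2.5)·(2.5) + (-4.5)·(-4.5) + (0.5)·(0.5)) / 3 = 29/3 = 9.6667
  S = [[10, -4.3333],
 [-4.3333, 9.6667]].

Step 3 — invert S. det(S) = 10·9.6667 - (-4.3333)² = 77.8889.
  S^{-1} = (1/det) · [[d, -b], [-b, a]] = [[0.1241, 0.0556],
 [0.0556, 0.1284]].

Step 4 — quadratic form (x̄ - mu_0)^T · S^{-1} · (x̄ - mu_0):
  S^{-1} · (x̄ - mu_0) = (-0.276, -0.1755),
  (x̄ - mu_0)^T · [...] = (-2)·(-0.276) + (-0.5)·(-0.1755) = 0.6398.

Step 5 — scale by n: T² = 4 · 0.6398 = 2.5592.

T² ≈ 2.5592


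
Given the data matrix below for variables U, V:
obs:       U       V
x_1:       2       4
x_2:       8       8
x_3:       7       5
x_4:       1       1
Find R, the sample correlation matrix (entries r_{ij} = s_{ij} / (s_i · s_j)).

Step 1 — column means:
  mean(U) = (2 + 8 + 7 + 1) / 4 = 18/4 = 4.5
  mean(V) = (4 + 8 + 5 + 1) / 4 = 18/4 = 4.5

Step 2 — sample variances and covariances s[i,j] = (1/(n-1)) · Σ_k (x_{k,i} - mean_i) · (x_{k,j} - mean_j), with n-1 = 3:
  s[U,U] = ((-2.5)·(-2.5) + (3.5)·(3.5) + (2.5)·(2.5) + (-3.5)·(-3.5)) / 3 = 37/3 = 12.3333
  s[U,V] = ((-2.5)·(-0.5) + (3.5)·(3.5) + (2.5)·(0.5) + (-3.5)·(-3.5)) / 3 = 27/3 = 9
  s[V,V] = ((-0.5)·(-0.5) + (3.5)·(3.5) + (0.5)·(0.5) + (-3.5)·(-3.5)) / 3 = 25/3 = 8.3333
  Sample standard deviations s_i = √(s[i,i]):
  s(U) = √(12.3333) = 3.5119
  s(V) = √(8.3333) = 2.8868

Step 3 — r_{ij} = s_{ij} / (s_i · s_j):
  r[U,U] = 1 (diagonal).
  r[U,V] = 9 / (3.5119 · 2.8868) = 9 / 10.1379 = 0.8878
  r[V,V] = 1 (diagonal).

R is symmetric with unit diagonal. Assembling:

R = [[1, 0.8878],
 [0.8878, 1]]


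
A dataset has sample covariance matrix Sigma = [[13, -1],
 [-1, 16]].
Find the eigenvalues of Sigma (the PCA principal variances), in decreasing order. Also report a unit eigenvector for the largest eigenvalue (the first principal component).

Step 1 — characteristic polynomial of 2×2 Sigma:
  det(Sigma - λI) = λ² - trace · λ + det = 0.
  trace = 13 + 16 = 29, det = 13·16 - (-1)² = 207.
Step 2 — discriminant:
  Δ = trace² - 4·det = 841 - 828 = 13.
Step 3 — eigenvalues:
  λ = (trace ± √Δ)/2 = (29 ± 3.6056)/2,
  λ_1 = 16.3028,  λ_2 = 12.6972.

Step 4 — unit eigenvector for λ_1: solve (Sigma - λ_1 I)v = 0. First row:
  (13 - 16.3028)·v_x + (-1)·v_y = 0, i.e. (-3.3028)·v_x + (-1)·v_y = 0,
  so v ∝ (b, λ_1 - a) = (-1, 3.3028); multiply by -1 so the first entry is positive: u = (1, -3.3028).
  ||u|| = √((1)² + (-3.3028)²) = √(11.9083) ≈ 3.4508,
  v_1 = u/||u|| ≈ (0.2898, -0.9571) (||v_1|| = 1).

λ_1 = 16.3028,  λ_2 = 12.6972;  v_1 ≈ (0.2898, -0.9571)


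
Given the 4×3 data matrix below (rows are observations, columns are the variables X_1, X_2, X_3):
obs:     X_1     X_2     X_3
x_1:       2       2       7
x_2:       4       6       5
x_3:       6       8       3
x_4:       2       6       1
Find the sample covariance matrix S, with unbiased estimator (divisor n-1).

Step 1 — column means:
  mean(X_1) = (2 + 4 + 6 + 2) / 4 = 14/4 = 3.5
  mean(X_2) = (2 + 6 + 8 + 6) / 4 = 22/4 = 5.5
  mean(X_3) = (7 + 5 + 3 + 1) / 4 = 16/4 = 4

Step 2 — sample covariance S[i,j] = (1/(n-1)) · Σ_k (x_{k,i} - mean_i) · (x_{k,j} - mean_j), with n-1 = 3.
  S[X_1,X_1] = ((-1.5)·(-1.5) + (0.5)·(0.5) + (2.5)·(2.5) + (-1.5)·(-1.5)) / 3 = 11/3 = 3.6667
  S[X_1,X_2] = ((-1.5)·(-3.5) + (0.5)·(0.5) + (2.5)·(2.5) + (-1.5)·(0.5)) / 3 = 11/3 = 3.6667
  S[X_1,X_3] = ((-1.5)·(3) + (0.5)·(1) + (2.5)·(-1) + (-1.5)·(-3)) / 3 = -2/3 = -0.6667
  S[X_2,X_2] = ((-3.5)·(-3.5) + (0.5)·(0.5) + (2.5)·(2.5) + (0.5)·(0.5)) / 3 = 19/3 = 6.3333
  S[X_2,X_3] = ((-3.5)·(3) + (0.5)·(1) + (2.5)·(-1) + (0.5)·(-3)) / 3 = -14/3 = -4.6667
  S[X_3,X_3] = ((3)·(3) + (1)·(1) + (-1)·(-1) + (-3)·(-3)) / 3 = 20/3 = 6.6667

S is symmetric (S[j,i] = S[i,j]). Assembling:

S = [[3.6667, 3.6667, -0.6667],
 [3.6667, 6.3333, -4.6667],
 [-0.6667, -4.6667, 6.6667]]


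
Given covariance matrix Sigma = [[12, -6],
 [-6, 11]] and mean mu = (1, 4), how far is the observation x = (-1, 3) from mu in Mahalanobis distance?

Step 1 — centre the observation: (x - mu) = (-2, -1).

Step 2 — invert Sigma. det(Sigma) = 12·11 - (-6)² = 96.
  Sigma^{-1} = (1/det) · [[d, -b], [-b, a]] = [[0.1146, 0.0625],
 [0.0625, 0.125]].

Step 3 — form the quadratic (x - mu)^T · Sigma^{-1} · (x - mu):
  Sigma^{-1} · (x - mu) = (-0.2917, -0.25).
  (x - mu)^T · [Sigma^{-1} · (x - mu)] = (-2)·(-0.2917) + (-1)·(-0.25) = 0.8333.

Step 4 — take square root: d = √(0.8333) ≈ 0.9129.

d(x, mu) = √(0.8333) ≈ 0.9129


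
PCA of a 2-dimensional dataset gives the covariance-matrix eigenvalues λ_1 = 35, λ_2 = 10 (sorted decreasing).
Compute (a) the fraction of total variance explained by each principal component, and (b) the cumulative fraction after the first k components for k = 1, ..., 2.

Step 1 — total variance = trace(Sigma) = Σ λ_i = 35 + 10 = 45.

Step 2 — fraction explained by component i = λ_i / Σ λ:
  PC1: 35/45 = 0.7778
  PC2: 10/45 = 0.2222

Step 3 — cumulative fraction after k components = (λ_1 + ... + λ_k) / Σ λ:
  k = 1: 35/45 = 0.7778
  k = 2: (35 + 10)/45 = 45/45 = 1

Summary (fraction, with percent):

explained: PC1 0.7778 (77.78%), PC2 0.2222 (22.22%);  cumulative: 0.7778, 1


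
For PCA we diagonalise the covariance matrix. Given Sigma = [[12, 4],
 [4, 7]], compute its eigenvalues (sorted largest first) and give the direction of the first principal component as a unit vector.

Step 1 — characteristic polynomial of 2×2 Sigma:
  det(Sigma - λI) = λ² - trace · λ + det = 0.
  trace = 12 + 7 = 19, det = 12·7 - (4)² = 68.
Step 2 — discriminant:
  Δ = trace² - 4·det = 361 - 272 = 89.
Step 3 — eigenvalues:
  λ = (trace ± √Δ)/2 = (19 ± 9.434)/2,
  λ_1 = 14.217,  λ_2 = 4.783.

Step 4 — unit eigenvector for λ_1: solve (Sigma - λ_1 I)v = 0. First row:
  (12 - 14.217)·v_x + (4)·v_y = 0, i.e. (-2.217)·v_x + (4)·v_y = 0,
  so v ∝ (b, λ_1 - a) = (4, 2.217) = u.
  ||u|| = √((4)² + (2.217)²) = √(20.915) ≈ 4.5733,
  v_1 = u/||u|| ≈ (0.8746, 0.4848) (||v_1|| = 1).

λ_1 = 14.217,  λ_2 = 4.783;  v_1 ≈ (0.8746, 0.4848)


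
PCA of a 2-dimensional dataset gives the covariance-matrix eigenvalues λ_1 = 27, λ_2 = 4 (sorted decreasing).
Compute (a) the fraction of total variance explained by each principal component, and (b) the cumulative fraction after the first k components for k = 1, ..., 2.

Step 1 — total variance = trace(Sigma) = Σ λ_i = 27 + 4 = 31.

Step 2 — fraction explained by component i = λ_i / Σ λ:
  PC1: 27/31 = 0.871
  PC2: 4/31 = 0.129

Step 3 — cumulative fraction after k components = (λ_1 + ... + λ_k) / Σ λ:
  k = 1: 27/31 = 0.871
  k = 2: (27 + 4)/31 = 31/31 = 1

Summary (fraction, with percent):

explained: PC1 0.871 (87.1%), PC2 0.129 (12.9%);  cumulative: 0.871, 1


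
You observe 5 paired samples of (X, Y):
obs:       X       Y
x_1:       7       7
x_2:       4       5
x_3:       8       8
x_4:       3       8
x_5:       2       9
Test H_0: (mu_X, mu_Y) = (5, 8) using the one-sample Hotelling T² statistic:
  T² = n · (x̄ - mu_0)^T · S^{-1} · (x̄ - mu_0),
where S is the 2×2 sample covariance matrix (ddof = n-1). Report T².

Step 1 — sample mean vector:
  mean(X) = (7 + 4 + 8 + 3 + 2) / 5 = 24/5 = 4.8
  mean(Y) = (7 + 5 + 8 + 8 + 9) / 5 = 37/5 = 7.4
  x̄ = (4.8, 7.4),  deviation x̄ - mu_0 = (4.8, 7.4) - (5, 8) = (-0.2, -0.6).

Step 2 — sample covariance matrix, S[i,j] = (1/(n-1)) · Σ_k (x_{k,i} - mean_i) · (x_{k,j} - mean_j), divisor n-1 = 4:
  S[X,X] = ((2.2)·(2.2) + (-0.8)·(-0.8) + (3.2)·(3.2) + (-1.8)·(-1.8) + (-2.8)·(-2.8)) / 4 = 26.8/4 = 6.7
  S[X,Y] = ((2.2)·(-0.4) + (-0.8)·(-2.4) + (3.2)·(0.6) + (-1.8)·(0.6) + (-2.8)·(1.6)) / 4 = -2.6/4 = -0.65
  S[Y,Y] = ((-0.4)·(-0.4) + (-2.4)·(-2.4) + (0.6)·(0.6) + (0.6)·(0.6) + (1.6)·(1.6)) / 4 = 9.2/4 = 2.3
  S = [[6.7, -0.65],
 [-0.65, 2.3]].

Step 3 — invert S. det(S) = 6.7·2.3 - (-0.65)² = 14.9875.
  S^{-1} = (1/det) · [[d, -b], [-b, a]] = [[0.1535, 0.0434],
 [0.0434, 0.447]].

Step 4 — quadratic form (x̄ - mu_0)^T · S^{-1} · (x̄ - mu_0):
  S^{-1} · (x̄ - mu_0) = (-0.0567, -0.2769),
  (x̄ - mu_0)^T · [...] = (-0.2)·(-0.0567) + (-0.6)·(-0.2769) = 0.1775.

Step 5 — scale by n: T² = 5 · 0.1775 = 0.8874.

T² ≈ 0.8874


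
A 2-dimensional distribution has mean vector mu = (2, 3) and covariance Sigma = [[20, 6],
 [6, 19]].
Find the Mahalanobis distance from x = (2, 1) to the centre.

Step 1 — centre the observation: (x - mu) = (0, -2).

Step 2 — invert Sigma. det(Sigma) = 20·19 - (6)² = 344.
  Sigma^{-1} = (1/det) · [[d, -b], [-b, a]] = [[0.0552, -0.0174],
 [-0.0174, 0.0581]].

Step 3 — form the quadratic (x - mu)^T · Sigma^{-1} · (x - mu):
  Sigma^{-1} · (x - mu) = (0.0349, -0.1163).
  (x - mu)^T · [Sigma^{-1} · (x - mu)] = (0)·(0.0349) + (-2)·(-0.1163) = 0.2326.

Step 4 — take square root: d = √(0.2326) ≈ 0.4822.

d(x, mu) = √(0.2326) ≈ 0.4822


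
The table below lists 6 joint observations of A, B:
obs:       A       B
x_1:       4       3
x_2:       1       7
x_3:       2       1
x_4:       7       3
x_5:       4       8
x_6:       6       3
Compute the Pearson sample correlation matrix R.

Step 1 — column means:
  mean(A) = (4 + 1 + 2 + 7 + 4 + 6) / 6 = 24/6 = 4
  mean(B) = (3 + 7 + 1 + 3 + 8 + 3) / 6 = 25/6 = 4.1667

Step 2 — sample variances and covariances s[i,j] = (1/(n-1)) · Σ_k (x_{k,i} - mean_i) · (x_{k,j} - mean_j), with n-1 = 5:
  s[A,A] = ((0)·(0) + (-3)·(-3) + (-2)·(-2) + (3)·(3) + (0)·(0) + (2)·(2)) / 5 = 26/5 = 5.2
  s[A,B] = ((0)·(-1.1667) + (-3)·(2.8333) + (-2)·(-3.1667) + (3)·(-1.1667) + (0)·(3.8333) + (2)·(-1.1667)) / 5 = -8/5 = -1.6
  s[B,B] = ((-1.1667)·(-1.1667) + (2.8333)·(2.8333) + (-3.1667)·(-3.1667) + (-1.1667)·(-1.1667) + (3.8333)·(3.8333) + (-1.1667)·(-1.1667)) / 5 = 36.8333/5 = 7.3667
  Sample standard deviations s_i = √(s[i,i]):
  s(A) = √(5.2) = 2.2804
  s(B) = √(7.3667) = 2.7142

Step 3 — r_{ij} = s_{ij} / (s_i · s_j):
  r[A,A] = 1 (diagonal).
  r[A,B] = -1.6 / (2.2804 · 2.7142) = -1.6 / 6.1892 = -0.2585
  r[B,B] = 1 (diagonal).

R is symmetric with unit diagonal. Assembling:

R = [[1, -0.2585],
 [-0.2585, 1]]


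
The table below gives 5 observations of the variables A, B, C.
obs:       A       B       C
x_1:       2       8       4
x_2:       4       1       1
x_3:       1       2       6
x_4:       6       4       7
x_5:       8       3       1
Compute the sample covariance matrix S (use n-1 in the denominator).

Step 1 — column means:
  mean(A) = (2 + 4 + 1 + 6 + 8) / 5 = 21/5 = 4.2
  mean(B) = (8 + 1 + 2 + 4 + 3) / 5 = 18/5 = 3.6
  mean(C) = (4 + 1 + 6 + 7 + 1) / 5 = 19/5 = 3.8

Step 2 — sample covariance S[i,j] = (1/(n-1)) · Σ_k (x_{k,i} - mean_i) · (x_{k,j} - mean_j), with n-1 = 4.
  S[A,A] = ((-2.2)·(-2.2) + (-0.2)·(-0.2) + (-3.2)·(-3.2) + (1.8)·(1.8) + (3.8)·(3.8)) / 4 = 32.8/4 = 8.2
  S[A,B] = ((-2.2)·(4.4) + (-0.2)·(-2.6) + (-3.2)·(-1.6) + (1.8)·(0.4) + (3.8)·(-0.6)) / 4 = -5.6/4 = -1.4
  S[A,C] = ((-2.2)·(0.2) + (-0.2)·(-2.8) + (-3.2)·(2.2) + (1.8)·(3.2) + (3.8)·(-2.8)) / 4 = -11.8/4 = -2.95
  S[B,B] = ((4.4)·(4.4) + (-2.6)·(-2.6) + (-1.6)·(-1.6) + (0.4)·(0.4) + (-0.6)·(-0.6)) / 4 = 29.2/4 = 7.3
  S[B,C] = ((4.4)·(0.2) + (-2.6)·(-2.8) + (-1.6)·(2.2) + (0.4)·(3.2) + (-0.6)·(-2.8)) / 4 = 7.6/4 = 1.9
  S[C,C] = ((0.2)·(0.2) + (-2.8)·(-2.8) + (2.2)·(2.2) + (3.2)·(3.2) + (-2.8)·(-2.8)) / 4 = 30.8/4 = 7.7

S is symmetric (S[j,i] = S[i,j]). Assembling:

S = [[8.2, -1.4, -2.95],
 [-1.4, 7.3, 1.9],
 [-2.95, 1.9, 7.7]]


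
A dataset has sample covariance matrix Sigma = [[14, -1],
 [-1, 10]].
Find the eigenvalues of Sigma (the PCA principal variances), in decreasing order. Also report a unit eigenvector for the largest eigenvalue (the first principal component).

Step 1 — characteristic polynomial of 2×2 Sigma:
  det(Sigma - λI) = λ² - trace · λ + det = 0.
  trace = 14 + 10 = 24, det = 14·10 - (-1)² = 139.
Step 2 — discriminant:
  Δ = trace² - 4·det = 576 - 556 = 20.
Step 3 — eigenvalues:
  λ = (trace ± √Δ)/2 = (24 ± 4.4721)/2,
  λ_1 = 14.2361,  λ_2 = 9.7639.

Step 4 — unit eigenvector for λ_1: solve (Sigma - λ_1 I)v = 0. First row:
  (14 - 14.2361)·v_x + (-1)·v_y = 0, i.e. (-0.2361)·v_x + (-1)·v_y = 0,
  so v ∝ (b, λ_1 - a) = (-1, 0.2361); multiply by -1 so the first entry is positive: u = (1, -0.2361).
  ||u|| = √((1)² + (-0.2361)²) = √(1.0557) ≈ 1.0275,
  v_1 = u/||u|| ≈ (0.9732, -0.2298) (||v_1|| = 1).

λ_1 = 14.2361,  λ_2 = 9.7639;  v_1 ≈ (0.9732, -0.2298)


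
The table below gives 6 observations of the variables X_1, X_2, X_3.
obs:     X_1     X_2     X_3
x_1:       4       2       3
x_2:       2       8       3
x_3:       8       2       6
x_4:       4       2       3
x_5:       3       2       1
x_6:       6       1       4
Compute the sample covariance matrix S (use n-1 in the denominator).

Step 1 — column means:
  mean(X_1) = (4 + 2 + 8 + 4 + 3 + 6) / 6 = 27/6 = 4.5
  mean(X_2) = (2 + 8 + 2 + 2 + 2 + 1) / 6 = 17/6 = 2.8333
  mean(X_3) = (3 + 3 + 6 + 3 + 1 + 4) / 6 = 20/6 = 3.3333

Step 2 — sample covariance S[i,j] = (1/(n-1)) · Σ_k (x_{k,i} - mean_i) · (x_{k,j} - mean_j), with n-1 = 5.
  S[X_1,X_1] = ((-0.5)·(-0.5) + (-2.5)·(-2.5) + (3.5)·(3.5) + (-0.5)·(-0.5) + (-1.5)·(-1.5) + (1.5)·(1.5)) / 5 = 23.5/5 = 4.7
  S[X_1,X_2] = ((-0.5)·(-0.8333) + (-2.5)·(5.1667) + (3.5)·(-0.8333) + (-0.5)·(-0.8333) + (-1.5)·(-0.8333) + (1.5)·(-1.8333)) / 5 = -16.5/5 = -3.3
  S[X_1,X_3] = ((-0.5)·(-0.3333) + (-2.5)·(-0.3333) + (3.5)·(2.6667) + (-0.5)·(-0.3333) + (-1.5)·(-2.3333) + (1.5)·(0.6667)) / 5 = 15/5 = 3
  S[X_2,X_2] = ((-0.8333)·(-0.8333) + (5.1667)·(5.1667) + (-0.8333)·(-0.8333) + (-0.8333)·(-0.8333) + (-0.8333)·(-0.8333) + (-1.8333)·(-1.8333)) / 5 = 32.8333/5 = 6.5667
  S[X_2,X_3] = ((-0.8333)·(-0.3333) + (5.1667)·(-0.3333) + (-0.8333)·(2.6667) + (-0.8333)·(-0.3333) + (-0.8333)·(-2.3333) + (-1.8333)·(0.6667)) / 5 = -2.6667/5 = -0.5333
  S[X_3,X_3] = ((-0.3333)·(-0.3333) + (-0.3333)·(-0.3333) + (2.6667)·(2.6667) + (-0.3333)·(-0.3333) + (-2.3333)·(-2.3333) + (0.6667)·(0.6667)) / 5 = 13.3333/5 = 2.6667

S is symmetric (S[j,i] = S[i,j]). Assembling:

S = [[4.7, -3.3, 3],
 [-3.3, 6.5667, -0.5333],
 [3, -0.5333, 2.6667]]


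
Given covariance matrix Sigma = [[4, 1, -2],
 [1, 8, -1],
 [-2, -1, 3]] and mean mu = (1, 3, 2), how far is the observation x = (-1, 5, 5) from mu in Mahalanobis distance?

Step 1 — centre the observation: (x - mu) = (-2, 2, 3).

Step 2 — invert Sigma (cofactor / det for 3×3, or solve directly):
  Sigma^{-1} = [[0.377, -0.0164, 0.2459],
 [-0.0164, 0.1311, 0.0328],
 [0.2459, 0.0328, 0.5082]].

Step 3 — form the quadratic (x - mu)^T · Sigma^{-1} · (x - mu):
  Sigma^{-1} · (x - mu) = (-0.0492, 0.3934, 1.0984).
  (x - mu)^T · [Sigma^{-1} · (x - mu)] = (-2)·(-0.0492) + (2)·(0.3934) + (3)·(1.0984) = 4.1803.

Step 4 — take square root: d = √(4.1803) ≈ 2.0446.

d(x, mu) = √(4.1803) ≈ 2.0446


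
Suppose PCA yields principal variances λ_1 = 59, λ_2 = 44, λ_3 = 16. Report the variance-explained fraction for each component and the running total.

Step 1 — total variance = trace(Sigma) = Σ λ_i = 59 + 44 + 16 = 119.

Step 2 — fraction explained by component i = λ_i / Σ λ:
  PC1: 59/119 = 0.4958
  PC2: 44/119 = 0.3697
  PC3: 16/119 = 0.1345

Step 3 — cumulative fraction after k components = (λ_1 + ... + λ_k) / Σ λ:
  k = 1: 59/119 = 0.4958
  k = 2: (59 + 44)/119 = 103/119 = 0.8655
  k = 3: (59 + 44 + 16)/119 = 119/119 = 1

Summary (fraction, with percent):

explained: PC1 0.4958 (49.58%), PC2 0.3697 (36.97%), PC3 0.1345 (13.45%);  cumulative: 0.4958, 0.8655, 1


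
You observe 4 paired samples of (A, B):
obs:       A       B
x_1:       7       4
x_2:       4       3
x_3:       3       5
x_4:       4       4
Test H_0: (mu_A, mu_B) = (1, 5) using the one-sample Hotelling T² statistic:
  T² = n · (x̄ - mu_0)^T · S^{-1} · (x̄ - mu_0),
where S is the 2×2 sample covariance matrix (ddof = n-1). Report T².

Step 1 — sample mean vector:
  mean(A) = (7 + 4 + 3 + 4) / 4 = 18/4 = 4.5
  mean(B) = (4 + 3 + 5 + 4) / 4 = 16/4 = 4
  x̄ = (4.5, 4),  deviation x̄ - mu_0 = (4.5, 4) - (1, 5) = (3.5, -1).

Step 2 — sample covariance matrix, S[i,j] = (1/(n-1)) · Σ_k (x_{k,i} - mean_i) · (x_{k,j} - mean_j), divisor n-1 = 3:
  S[A,A] = ((2.5)·(2.5) + (-0.5)·(-0.5) + (-1.5)·(-1.5) + (-0.5)·(-0.5)) / 3 = 9/3 = 3
  S[A,B] = ((2.5)·(0) + (-0.5)·(-1) + (-1.5)·(1) + (-0.5)·(0)) / 3 = -1/3 = -0.3333
  S[B,B] = ((0)·(0) + (-1)·(-1) + (1)·(1) + (0)·(0)) / 3 = 2/3 = 0.6667
  S = [[3, -0.3333],
 [-0.3333, 0.6667]].

Step 3 — invert S. det(S) = 3·0.6667 - (-0.3333)² = 1.8889.
  S^{-1} = (1/det) · [[d, -b], [-b, a]] = [[0.3529, 0.1765],
 [0.1765, 1.5882]].

Step 4 — quadratic form (x̄ - mu_0)^T · S^{-1} · (x̄ - mu_0):
  S^{-1} · (x̄ - mu_0) = (1.0588, -0.9706),
  (x̄ - mu_0)^T · [...] = (3.5)·(1.0588) + (-1)·(-0.9706) = 4.6765.

Step 5 — scale by n: T² = 4 · 4.6765 = 18.7059.

T² ≈ 18.7059


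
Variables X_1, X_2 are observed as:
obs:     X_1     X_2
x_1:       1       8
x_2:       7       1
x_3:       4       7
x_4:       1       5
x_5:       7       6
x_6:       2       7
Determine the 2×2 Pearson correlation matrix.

Step 1 — column means:
  mean(X_1) = (1 + 7 + 4 + 1 + 7 + 2) / 6 = 22/6 = 3.6667
  mean(X_2) = (8 + 1 + 7 + 5 + 6 + 7) / 6 = 34/6 = 5.6667

Step 2 — sample variances and covariances s[i,j] = (1/(n-1)) · Σ_k (x_{k,i} - mean_i) · (x_{k,j} - mean_j), with n-1 = 5:
  s[X_1,X_1] = ((-2.6667)·(-2.6667) + (3.3333)·(3.3333) + (0.3333)·(0.3333) + (-2.6667)·(-2.6667) + (3.3333)·(3.3333) + (-1.6667)·(-1.6667)) / 5 = 39.3333/5 = 7.8667
  s[X_1,X_2] = ((-2.6667)·(2.3333) + (3.3333)·(-4.6667) + (0.3333)·(1.3333) + (-2.6667)·(-0.6667) + (3.3333)·(0.3333) + (-1.6667)·(1.3333)) / 5 = -20.6667/5 = -4.1333
  s[X_2,X_2] = ((2.3333)·(2.3333) + (-4.6667)·(-4.6667) + (1.3333)·(1.3333) + (-0.6667)·(-0.6667) + (0.3333)·(0.3333) + (1.3333)·(1.3333)) / 5 = 31.3333/5 = 6.2667
  Sample standard deviations s_i = √(s[i,i]):
  s(X_1) = √(7.8667) = 2.8048
  s(X_2) = √(6.2667) = 2.5033

Step 3 — r_{ij} = s_{ij} / (s_i · s_j):
  r[X_1,X_1] = 1 (diagonal).
  r[X_1,X_2] = -4.1333 / (2.8048 · 2.5033) = -4.1333 / 7.0212 = -0.5887
  r[X_2,X_2] = 1 (diagonal).

R is symmetric with unit diagonal. Assembling:

R = [[1, -0.5887],
 [-0.5887, 1]]


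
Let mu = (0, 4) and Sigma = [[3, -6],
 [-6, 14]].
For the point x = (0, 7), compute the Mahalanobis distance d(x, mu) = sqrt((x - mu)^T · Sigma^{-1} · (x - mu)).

Step 1 — centre the observation: (x - mu) = (0, 3).

Step 2 — invert Sigma. det(Sigma) = 3·14 - (-6)² = 6.
  Sigma^{-1} = (1/det) · [[d, -b], [-b, a]] = [[2.3333, 1],
 [1, 0.5]].

Step 3 — form the quadratic (x - mu)^T · Sigma^{-1} · (x - mu):
  Sigma^{-1} · (x - mu) = (3, 1.5).
  (x - mu)^T · [Sigma^{-1} · (x - mu)] = (0)·(3) + (3)·(1.5) = 4.5.

Step 4 — take square root: d = √(4.5) ≈ 2.1213.

d(x, mu) = √(4.5) ≈ 2.1213


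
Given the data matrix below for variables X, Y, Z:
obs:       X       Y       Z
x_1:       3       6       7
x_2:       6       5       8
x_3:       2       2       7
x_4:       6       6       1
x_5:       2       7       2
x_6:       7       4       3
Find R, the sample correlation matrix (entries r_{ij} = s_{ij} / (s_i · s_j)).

Step 1 — column means:
  mean(X) = (3 + 6 + 2 + 6 + 2 + 7) / 6 = 26/6 = 4.3333
  mean(Y) = (6 + 5 + 2 + 6 + 7 + 4) / 6 = 30/6 = 5
  mean(Z) = (7 + 8 + 7 + 1 + 2 + 3) / 6 = 28/6 = 4.6667

Step 2 — sample variances and covariances s[i,j] = (1/(n-1)) · Σ_k (x_{k,i} - mean_i) · (x_{k,j} - mean_j), with n-1 = 5:
  s[X,X] = ((-1.3333)·(-1.3333) + (1.6667)·(1.6667) + (-2.3333)·(-2.3333) + (1.6667)·(1.6667) + (-2.3333)·(-2.3333) + (2.6667)·(2.6667)) / 5 = 25.3333/5 = 5.0667
  s[X,Y] = ((-1.3333)·(1) + (1.6667)·(0) + (-2.3333)·(-3) + (1.6667)·(1) + (-2.3333)·(2) + (2.6667)·(-1)) / 5 = 0/5 = 0
  s[X,Z] = ((-1.3333)·(2.3333) + (1.6667)·(3.3333) + (-2.3333)·(2.3333) + (1.6667)·(-3.6667) + (-2.3333)·(-2.6667) + (2.6667)·(-1.6667)) / 5 = -7.3333/5 = -1.4667
  s[Y,Y] = ((1)·(1) + (0)·(0) + (-3)·(-3) + (1)·(1) + (2)·(2) + (-1)·(-1)) / 5 = 16/5 = 3.2
  s[Y,Z] = ((1)·(2.3333) + (0)·(3.3333) + (-3)·(2.3333) + (1)·(-3.6667) + (2)·(-2.6667) + (-1)·(-1.6667)) / 5 = -12/5 = -2.4
  s[Z,Z] = ((2.3333)·(2.3333) + (3.3333)·(3.3333) + (2.3333)·(2.3333) + (-3.6667)·(-3.6667) + (-2.6667)·(-2.6667) + (-1.6667)·(-1.6667)) / 5 = 45.3333/5 = 9.0667
  Sample standard deviations s_i = √(s[i,i]):
  s(X) = √(5.0667) = 2.2509
  s(Y) = √(3.2) = 1.7889
  s(Z) = √(9.0667) = 3.0111

Step 3 — r_{ij} = s_{ij} / (s_i · s_j):
  r[X,X] = 1 (diagonal).
  r[X,Y] = 0 / (2.2509 · 1.7889) = 0 / 4.0266 = 0
  r[X,Z] = -1.4667 / (2.2509 · 3.0111) = -1.4667 / 6.7777 = -0.2164
  r[Y,Y] = 1 (diagonal).
  r[Y,Z] = -2.4 / (1.7889 · 3.0111) = -2.4 / 5.3864 = -0.4456
  r[Z,Z] = 1 (diagonal).

R is symmetric with unit diagonal. Assembling:

R = [[1, 0, -0.2164],
 [0, 1, -0.4456],
 [-0.2164, -0.4456, 1]]


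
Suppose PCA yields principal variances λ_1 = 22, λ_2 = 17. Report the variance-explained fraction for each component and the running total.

Step 1 — total variance = trace(Sigma) = Σ λ_i = 22 + 17 = 39.

Step 2 — fraction explained by component i = λ_i / Σ λ:
  PC1: 22/39 = 0.5641
  PC2: 17/39 = 0.4359

Step 3 — cumulative fraction after k components = (λ_1 + ... + λ_k) / Σ λ:
  k = 1: 22/39 = 0.5641
  k = 2: (22 + 17)/39 = 39/39 = 1

Summary (fraction, with percent):

explained: PC1 0.5641 (56.41%), PC2 0.4359 (43.59%);  cumulative: 0.5641, 1
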